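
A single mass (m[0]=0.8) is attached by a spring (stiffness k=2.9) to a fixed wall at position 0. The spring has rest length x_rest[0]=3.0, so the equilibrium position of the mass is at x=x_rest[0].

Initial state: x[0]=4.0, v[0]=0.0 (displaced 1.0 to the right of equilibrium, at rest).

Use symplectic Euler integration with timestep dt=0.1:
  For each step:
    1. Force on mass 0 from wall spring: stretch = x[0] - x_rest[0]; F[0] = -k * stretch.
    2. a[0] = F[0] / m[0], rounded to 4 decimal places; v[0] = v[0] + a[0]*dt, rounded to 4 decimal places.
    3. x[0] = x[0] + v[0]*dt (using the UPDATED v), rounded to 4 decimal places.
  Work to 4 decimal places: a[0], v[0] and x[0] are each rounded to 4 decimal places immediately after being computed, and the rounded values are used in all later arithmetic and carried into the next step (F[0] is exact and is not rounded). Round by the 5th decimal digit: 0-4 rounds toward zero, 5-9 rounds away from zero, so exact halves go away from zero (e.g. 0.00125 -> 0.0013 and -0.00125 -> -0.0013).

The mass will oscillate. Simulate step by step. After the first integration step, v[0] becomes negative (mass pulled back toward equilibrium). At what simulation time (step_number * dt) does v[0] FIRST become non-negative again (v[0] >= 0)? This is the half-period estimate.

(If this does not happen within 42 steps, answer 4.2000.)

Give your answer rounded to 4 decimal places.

Step 0: x=[4.0000] v=[0.0000]
Step 1: x=[3.9638] v=[-0.3625]
Step 2: x=[3.8926] v=[-0.7119]
Step 3: x=[3.7891] v=[-1.0355]
Step 4: x=[3.6569] v=[-1.3216]
Step 5: x=[3.5009] v=[-1.5597]
Step 6: x=[3.3268] v=[-1.7413]
Step 7: x=[3.1408] v=[-1.8598]
Step 8: x=[2.9497] v=[-1.9108]
Step 9: x=[2.7604] v=[-1.8926]
Step 10: x=[2.5798] v=[-1.8057]
Step 11: x=[2.4145] v=[-1.6534]
Step 12: x=[2.2704] v=[-1.4412]
Step 13: x=[2.1527] v=[-1.1767]
Step 14: x=[2.0657] v=[-0.8696]
Step 15: x=[2.0126] v=[-0.5309]
Step 16: x=[1.9953] v=[-0.1730]
Step 17: x=[2.0144] v=[0.1912]
First v>=0 after going negative at step 17, time=1.7000

Answer: 1.7000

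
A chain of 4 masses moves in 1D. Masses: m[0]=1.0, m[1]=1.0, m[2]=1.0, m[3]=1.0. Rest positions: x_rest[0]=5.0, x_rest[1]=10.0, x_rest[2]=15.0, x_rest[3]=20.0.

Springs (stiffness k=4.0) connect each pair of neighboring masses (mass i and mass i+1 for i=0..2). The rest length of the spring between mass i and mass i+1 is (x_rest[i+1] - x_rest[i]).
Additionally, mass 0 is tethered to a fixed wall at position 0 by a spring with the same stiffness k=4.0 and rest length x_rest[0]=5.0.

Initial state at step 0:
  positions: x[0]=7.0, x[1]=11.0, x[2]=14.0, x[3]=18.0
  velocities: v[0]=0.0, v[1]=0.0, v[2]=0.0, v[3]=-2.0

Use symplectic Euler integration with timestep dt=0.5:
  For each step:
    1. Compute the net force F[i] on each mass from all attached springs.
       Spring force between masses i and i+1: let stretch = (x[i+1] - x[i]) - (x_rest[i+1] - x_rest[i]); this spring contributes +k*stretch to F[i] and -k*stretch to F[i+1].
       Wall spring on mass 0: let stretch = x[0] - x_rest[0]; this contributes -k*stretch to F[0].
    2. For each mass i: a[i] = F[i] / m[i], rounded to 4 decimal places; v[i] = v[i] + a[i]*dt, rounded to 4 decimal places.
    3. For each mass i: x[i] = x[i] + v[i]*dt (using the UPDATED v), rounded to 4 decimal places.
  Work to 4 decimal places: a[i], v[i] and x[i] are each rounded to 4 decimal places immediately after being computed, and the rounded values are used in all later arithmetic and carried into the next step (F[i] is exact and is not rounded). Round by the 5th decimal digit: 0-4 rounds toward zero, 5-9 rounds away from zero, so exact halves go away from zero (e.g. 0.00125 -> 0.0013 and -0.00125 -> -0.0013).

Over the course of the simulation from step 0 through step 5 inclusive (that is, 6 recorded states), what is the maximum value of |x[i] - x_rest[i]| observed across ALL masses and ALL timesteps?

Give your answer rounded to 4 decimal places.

Answer: 3.0000

Derivation:
Step 0: x=[7.0000 11.0000 14.0000 18.0000] v=[0.0000 0.0000 0.0000 -2.0000]
Step 1: x=[4.0000 10.0000 15.0000 18.0000] v=[-6.0000 -2.0000 2.0000 0.0000]
Step 2: x=[3.0000 8.0000 14.0000 20.0000] v=[-2.0000 -4.0000 -2.0000 4.0000]
Step 3: x=[4.0000 7.0000 13.0000 21.0000] v=[2.0000 -2.0000 -2.0000 2.0000]
Step 4: x=[4.0000 9.0000 14.0000 19.0000] v=[0.0000 4.0000 2.0000 -4.0000]
Step 5: x=[5.0000 11.0000 15.0000 17.0000] v=[2.0000 4.0000 2.0000 -4.0000]
Max displacement = 3.0000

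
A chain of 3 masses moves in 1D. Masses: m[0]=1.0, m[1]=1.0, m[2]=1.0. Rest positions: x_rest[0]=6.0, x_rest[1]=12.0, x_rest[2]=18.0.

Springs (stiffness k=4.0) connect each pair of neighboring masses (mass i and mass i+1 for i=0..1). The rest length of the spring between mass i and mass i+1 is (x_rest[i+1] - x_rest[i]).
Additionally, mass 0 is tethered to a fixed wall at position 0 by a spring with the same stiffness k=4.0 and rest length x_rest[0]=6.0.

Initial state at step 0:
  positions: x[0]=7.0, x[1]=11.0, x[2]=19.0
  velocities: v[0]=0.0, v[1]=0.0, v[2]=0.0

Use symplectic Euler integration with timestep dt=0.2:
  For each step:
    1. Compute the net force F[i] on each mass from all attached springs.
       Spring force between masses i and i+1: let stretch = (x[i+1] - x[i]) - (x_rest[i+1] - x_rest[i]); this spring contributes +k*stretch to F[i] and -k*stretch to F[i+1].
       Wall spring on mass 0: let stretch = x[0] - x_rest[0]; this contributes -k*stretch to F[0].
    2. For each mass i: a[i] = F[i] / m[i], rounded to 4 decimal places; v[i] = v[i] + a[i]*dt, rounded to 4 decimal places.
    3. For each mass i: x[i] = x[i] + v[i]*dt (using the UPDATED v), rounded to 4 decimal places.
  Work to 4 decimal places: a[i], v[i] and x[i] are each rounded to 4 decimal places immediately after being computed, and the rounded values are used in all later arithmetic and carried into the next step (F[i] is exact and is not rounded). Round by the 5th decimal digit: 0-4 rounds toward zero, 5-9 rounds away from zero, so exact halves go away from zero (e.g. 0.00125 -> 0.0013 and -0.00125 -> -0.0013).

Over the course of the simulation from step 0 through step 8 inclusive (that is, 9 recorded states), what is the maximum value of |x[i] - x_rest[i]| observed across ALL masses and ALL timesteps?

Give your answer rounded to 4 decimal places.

Answer: 1.5231

Derivation:
Step 0: x=[7.0000 11.0000 19.0000] v=[0.0000 0.0000 0.0000]
Step 1: x=[6.5200 11.6400 18.6800] v=[-2.4000 3.2000 -1.6000]
Step 2: x=[5.8160 12.5872 18.1936] v=[-3.5200 4.7360 -2.4320]
Step 3: x=[5.2648 13.3480 17.7702] v=[-2.7558 3.8042 -2.1171]
Step 4: x=[5.1646 13.5231 17.5992] v=[-0.5011 0.8754 -0.8549]
Step 5: x=[5.5754 13.0130 17.7360] v=[2.0540 -2.5505 0.6842]
Step 6: x=[6.2842 12.0686 18.0772] v=[3.5438 -4.7222 1.7058]
Step 7: x=[6.9130 11.1600 18.4170] v=[3.1440 -4.5428 1.6989]
Step 8: x=[7.1152 10.7330 18.5557] v=[1.0112 -2.1348 0.6933]
Max displacement = 1.5231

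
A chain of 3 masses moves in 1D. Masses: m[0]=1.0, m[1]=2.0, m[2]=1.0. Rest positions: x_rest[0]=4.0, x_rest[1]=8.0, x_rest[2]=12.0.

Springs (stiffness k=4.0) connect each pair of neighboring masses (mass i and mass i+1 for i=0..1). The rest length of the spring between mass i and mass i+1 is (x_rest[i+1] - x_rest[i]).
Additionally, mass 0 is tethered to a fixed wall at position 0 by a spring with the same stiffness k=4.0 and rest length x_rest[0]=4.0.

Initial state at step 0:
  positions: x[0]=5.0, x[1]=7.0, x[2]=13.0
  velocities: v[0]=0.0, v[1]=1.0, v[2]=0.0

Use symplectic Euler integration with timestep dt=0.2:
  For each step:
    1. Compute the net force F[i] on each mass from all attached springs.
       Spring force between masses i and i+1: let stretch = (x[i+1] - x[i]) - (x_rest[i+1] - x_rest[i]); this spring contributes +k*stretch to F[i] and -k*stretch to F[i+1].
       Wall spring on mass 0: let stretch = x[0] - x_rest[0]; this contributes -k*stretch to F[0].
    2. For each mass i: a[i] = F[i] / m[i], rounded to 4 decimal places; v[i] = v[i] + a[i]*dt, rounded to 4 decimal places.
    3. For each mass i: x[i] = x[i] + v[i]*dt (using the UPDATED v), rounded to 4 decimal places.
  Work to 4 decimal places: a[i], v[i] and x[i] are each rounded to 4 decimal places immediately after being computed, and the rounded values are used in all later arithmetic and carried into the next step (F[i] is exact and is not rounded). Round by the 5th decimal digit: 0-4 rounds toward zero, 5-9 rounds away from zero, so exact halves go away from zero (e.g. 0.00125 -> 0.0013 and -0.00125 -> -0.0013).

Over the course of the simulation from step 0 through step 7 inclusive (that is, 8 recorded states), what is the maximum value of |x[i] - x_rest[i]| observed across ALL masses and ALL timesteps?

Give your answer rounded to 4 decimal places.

Step 0: x=[5.0000 7.0000 13.0000] v=[0.0000 1.0000 0.0000]
Step 1: x=[4.5200 7.5200 12.6800] v=[-2.4000 2.6000 -1.6000]
Step 2: x=[3.7968 8.2128 12.1744] v=[-3.6160 3.4640 -2.5280]
Step 3: x=[3.1727 8.8692 11.6749] v=[-3.1206 3.2822 -2.4973]
Step 4: x=[2.9524 9.2944 11.3665] v=[-1.1016 2.1259 -1.5419]
Step 5: x=[3.2744 9.3780 11.3666] v=[1.6101 0.4179 0.0004]
Step 6: x=[4.0491 9.1324 11.6885] v=[3.8735 -1.2281 1.6095]
Step 7: x=[4.9893 8.6846 12.2414] v=[4.7009 -2.2390 2.7646]
Max displacement = 1.3780

Answer: 1.3780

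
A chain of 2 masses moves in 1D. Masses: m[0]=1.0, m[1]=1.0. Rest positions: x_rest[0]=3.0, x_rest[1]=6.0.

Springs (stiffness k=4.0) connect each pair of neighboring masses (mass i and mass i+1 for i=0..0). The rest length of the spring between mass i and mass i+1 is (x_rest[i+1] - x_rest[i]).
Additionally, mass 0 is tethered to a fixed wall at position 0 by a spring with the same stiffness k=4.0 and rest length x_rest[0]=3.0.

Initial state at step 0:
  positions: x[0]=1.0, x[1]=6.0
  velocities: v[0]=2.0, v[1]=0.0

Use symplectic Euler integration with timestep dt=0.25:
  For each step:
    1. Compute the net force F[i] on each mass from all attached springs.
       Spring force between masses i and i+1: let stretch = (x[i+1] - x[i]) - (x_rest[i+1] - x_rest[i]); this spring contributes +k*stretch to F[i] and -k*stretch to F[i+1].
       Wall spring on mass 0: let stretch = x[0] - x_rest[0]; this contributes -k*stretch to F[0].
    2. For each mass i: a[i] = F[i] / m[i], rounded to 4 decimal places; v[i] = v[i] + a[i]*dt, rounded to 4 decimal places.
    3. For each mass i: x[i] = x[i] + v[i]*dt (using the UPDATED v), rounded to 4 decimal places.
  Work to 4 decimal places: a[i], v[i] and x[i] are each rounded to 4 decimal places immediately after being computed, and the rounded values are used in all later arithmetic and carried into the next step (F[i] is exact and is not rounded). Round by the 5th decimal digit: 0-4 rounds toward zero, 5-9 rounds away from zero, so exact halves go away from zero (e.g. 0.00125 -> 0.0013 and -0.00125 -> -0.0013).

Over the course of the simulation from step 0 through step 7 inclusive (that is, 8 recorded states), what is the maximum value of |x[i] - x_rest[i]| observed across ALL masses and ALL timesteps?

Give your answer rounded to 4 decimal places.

Answer: 2.3349

Derivation:
Step 0: x=[1.0000 6.0000] v=[2.0000 0.0000]
Step 1: x=[2.5000 5.5000] v=[6.0000 -2.0000]
Step 2: x=[4.1250 5.0000] v=[6.5000 -2.0000]
Step 3: x=[4.9375 5.0313] v=[3.2500 0.1250]
Step 4: x=[4.5391 5.7891] v=[-1.5937 3.0312]
Step 5: x=[3.3184 6.9844] v=[-4.8828 4.7812]
Step 6: x=[2.1846 8.0132] v=[-4.5352 4.1152]
Step 7: x=[1.9618 8.3349] v=[-0.8912 1.2866]
Max displacement = 2.3349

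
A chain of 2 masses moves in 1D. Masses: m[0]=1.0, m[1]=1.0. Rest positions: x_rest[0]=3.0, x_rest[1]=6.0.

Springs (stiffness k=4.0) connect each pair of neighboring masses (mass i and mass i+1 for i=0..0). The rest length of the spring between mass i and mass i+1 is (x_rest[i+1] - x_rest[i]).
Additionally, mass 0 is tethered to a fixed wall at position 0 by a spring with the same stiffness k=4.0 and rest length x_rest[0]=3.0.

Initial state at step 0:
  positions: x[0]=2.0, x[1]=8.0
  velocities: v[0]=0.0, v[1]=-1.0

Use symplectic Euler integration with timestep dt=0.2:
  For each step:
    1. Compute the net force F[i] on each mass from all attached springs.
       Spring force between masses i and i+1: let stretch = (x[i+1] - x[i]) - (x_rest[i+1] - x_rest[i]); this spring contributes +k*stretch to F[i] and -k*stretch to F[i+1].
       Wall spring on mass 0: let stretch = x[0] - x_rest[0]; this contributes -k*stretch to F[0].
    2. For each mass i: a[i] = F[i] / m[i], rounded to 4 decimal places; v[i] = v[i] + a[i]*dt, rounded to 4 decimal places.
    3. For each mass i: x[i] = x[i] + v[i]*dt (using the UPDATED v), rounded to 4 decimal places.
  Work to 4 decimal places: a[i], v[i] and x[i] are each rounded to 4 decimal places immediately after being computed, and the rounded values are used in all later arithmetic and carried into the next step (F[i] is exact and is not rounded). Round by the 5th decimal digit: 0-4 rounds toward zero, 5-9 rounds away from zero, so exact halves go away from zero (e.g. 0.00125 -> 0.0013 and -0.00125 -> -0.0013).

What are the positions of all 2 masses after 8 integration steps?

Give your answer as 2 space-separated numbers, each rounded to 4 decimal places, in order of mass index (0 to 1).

Answer: 0.8956 5.8424

Derivation:
Step 0: x=[2.0000 8.0000] v=[0.0000 -1.0000]
Step 1: x=[2.6400 7.3200] v=[3.2000 -3.4000]
Step 2: x=[3.6064 6.3712] v=[4.8320 -4.7440]
Step 3: x=[4.4381 5.4600] v=[4.1587 -4.5558]
Step 4: x=[4.7232 4.8653] v=[1.4257 -2.9733]
Step 5: x=[4.2754 4.7279] v=[-2.2392 -0.6870]
Step 6: x=[3.2159 4.9981] v=[-5.2975 1.3510]
Step 7: x=[1.9270 5.4631] v=[-6.4445 2.3252]
Step 8: x=[0.8956 5.8424] v=[-5.1572 1.8963]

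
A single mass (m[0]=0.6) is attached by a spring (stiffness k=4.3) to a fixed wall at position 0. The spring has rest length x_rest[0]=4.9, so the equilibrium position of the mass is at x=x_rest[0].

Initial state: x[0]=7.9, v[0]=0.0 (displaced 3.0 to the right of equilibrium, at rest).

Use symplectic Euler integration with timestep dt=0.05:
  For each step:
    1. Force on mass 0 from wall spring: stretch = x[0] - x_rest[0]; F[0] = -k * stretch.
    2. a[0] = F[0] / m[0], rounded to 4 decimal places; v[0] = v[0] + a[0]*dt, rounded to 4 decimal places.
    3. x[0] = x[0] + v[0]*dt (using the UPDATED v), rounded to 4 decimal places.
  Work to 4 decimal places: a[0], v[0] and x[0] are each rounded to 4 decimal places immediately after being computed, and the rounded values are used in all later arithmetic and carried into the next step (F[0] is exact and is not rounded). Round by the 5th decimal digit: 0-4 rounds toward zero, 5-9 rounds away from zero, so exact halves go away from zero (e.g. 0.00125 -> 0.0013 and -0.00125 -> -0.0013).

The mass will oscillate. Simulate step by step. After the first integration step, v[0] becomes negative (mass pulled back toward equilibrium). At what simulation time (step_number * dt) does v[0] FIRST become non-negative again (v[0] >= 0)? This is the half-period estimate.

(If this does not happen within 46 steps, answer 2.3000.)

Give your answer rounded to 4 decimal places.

Answer: 1.2000

Derivation:
Step 0: x=[7.9000] v=[0.0000]
Step 1: x=[7.8463] v=[-1.0750]
Step 2: x=[7.7398] v=[-2.1308]
Step 3: x=[7.5824] v=[-3.1484]
Step 4: x=[7.3769] v=[-4.1096]
Step 5: x=[7.1270] v=[-4.9972]
Step 6: x=[6.8372] v=[-5.7952]
Step 7: x=[6.5127] v=[-6.4894]
Step 8: x=[6.1593] v=[-7.0673]
Step 9: x=[5.7834] v=[-7.5186]
Step 10: x=[5.3916] v=[-7.8352]
Step 11: x=[4.9910] v=[-8.0114]
Step 12: x=[4.5888] v=[-8.0440]
Step 13: x=[4.1922] v=[-7.9325]
Step 14: x=[3.8083] v=[-7.6789]
Step 15: x=[3.4439] v=[-7.2877]
Step 16: x=[3.1056] v=[-6.7659]
Step 17: x=[2.7995] v=[-6.1229]
Step 18: x=[2.5310] v=[-5.3702]
Step 19: x=[2.3049] v=[-4.5213]
Step 20: x=[2.1253] v=[-3.5914]
Step 21: x=[1.9954] v=[-2.5971]
Step 22: x=[1.9176] v=[-1.5563]
Step 23: x=[1.8932] v=[-0.4876]
Step 24: x=[1.9227] v=[0.5898]
First v>=0 after going negative at step 24, time=1.2000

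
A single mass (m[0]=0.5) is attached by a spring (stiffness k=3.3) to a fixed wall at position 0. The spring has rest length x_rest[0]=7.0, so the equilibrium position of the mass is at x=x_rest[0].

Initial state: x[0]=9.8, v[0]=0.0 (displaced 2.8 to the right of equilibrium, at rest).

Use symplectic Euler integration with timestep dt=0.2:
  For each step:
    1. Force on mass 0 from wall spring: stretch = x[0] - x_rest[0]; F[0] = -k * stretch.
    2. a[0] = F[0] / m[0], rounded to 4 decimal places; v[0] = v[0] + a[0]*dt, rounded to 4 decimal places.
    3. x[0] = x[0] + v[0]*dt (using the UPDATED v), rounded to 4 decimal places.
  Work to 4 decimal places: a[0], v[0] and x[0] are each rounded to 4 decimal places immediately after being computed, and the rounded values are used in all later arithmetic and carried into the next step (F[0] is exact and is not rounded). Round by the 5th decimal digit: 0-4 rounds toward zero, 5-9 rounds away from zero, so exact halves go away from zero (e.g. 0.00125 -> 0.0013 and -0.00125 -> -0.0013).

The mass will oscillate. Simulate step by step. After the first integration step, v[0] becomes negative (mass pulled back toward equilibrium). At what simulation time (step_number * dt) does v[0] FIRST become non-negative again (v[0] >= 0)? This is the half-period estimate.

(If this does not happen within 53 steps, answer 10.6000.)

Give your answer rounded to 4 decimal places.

Answer: 1.4000

Derivation:
Step 0: x=[9.8000] v=[0.0000]
Step 1: x=[9.0608] v=[-3.6960]
Step 2: x=[7.7775] v=[-6.4163]
Step 3: x=[6.2890] v=[-7.4426]
Step 4: x=[4.9882] v=[-6.5041]
Step 5: x=[4.2185] v=[-3.8485]
Step 6: x=[4.1831] v=[-0.1769]
Step 7: x=[4.8914] v=[3.5414]
First v>=0 after going negative at step 7, time=1.4000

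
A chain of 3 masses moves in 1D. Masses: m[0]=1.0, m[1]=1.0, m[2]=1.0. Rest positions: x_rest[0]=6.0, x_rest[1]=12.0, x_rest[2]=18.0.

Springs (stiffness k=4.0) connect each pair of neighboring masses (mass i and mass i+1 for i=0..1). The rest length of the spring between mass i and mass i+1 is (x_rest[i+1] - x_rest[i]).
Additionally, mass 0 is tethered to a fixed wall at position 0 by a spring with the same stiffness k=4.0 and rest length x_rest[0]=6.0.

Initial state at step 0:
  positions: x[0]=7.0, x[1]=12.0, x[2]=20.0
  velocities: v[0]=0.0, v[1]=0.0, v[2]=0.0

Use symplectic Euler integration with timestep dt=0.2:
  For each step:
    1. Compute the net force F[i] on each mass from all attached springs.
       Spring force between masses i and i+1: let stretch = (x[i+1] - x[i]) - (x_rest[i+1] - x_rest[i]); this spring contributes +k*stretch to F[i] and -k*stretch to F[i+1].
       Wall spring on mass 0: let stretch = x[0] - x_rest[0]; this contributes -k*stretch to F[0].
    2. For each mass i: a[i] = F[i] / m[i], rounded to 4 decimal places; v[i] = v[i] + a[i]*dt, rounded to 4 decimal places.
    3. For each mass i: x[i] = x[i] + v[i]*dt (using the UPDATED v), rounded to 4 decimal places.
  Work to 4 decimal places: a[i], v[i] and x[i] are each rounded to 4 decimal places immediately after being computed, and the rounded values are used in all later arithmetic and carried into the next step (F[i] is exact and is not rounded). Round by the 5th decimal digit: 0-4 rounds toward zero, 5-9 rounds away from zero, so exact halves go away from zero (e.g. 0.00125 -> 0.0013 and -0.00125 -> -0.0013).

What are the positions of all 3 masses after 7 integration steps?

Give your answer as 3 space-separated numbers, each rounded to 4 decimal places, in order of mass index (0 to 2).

Answer: 6.9858 11.6500 18.4110

Derivation:
Step 0: x=[7.0000 12.0000 20.0000] v=[0.0000 0.0000 0.0000]
Step 1: x=[6.6800 12.4800 19.6800] v=[-1.6000 2.4000 -1.6000]
Step 2: x=[6.2192 13.1840 19.1680] v=[-2.3040 3.5200 -2.5600]
Step 3: x=[5.8777 13.7311 18.6586] v=[-1.7075 2.7354 -2.5472]
Step 4: x=[5.8523 13.8100 18.3208] v=[-0.1269 0.3947 -1.6892]
Step 5: x=[6.1638 13.3374 18.2212] v=[1.5574 -2.3628 -0.4978]
Step 6: x=[6.6368 12.4985 18.3002] v=[2.3652 -4.1946 0.3952]
Step 7: x=[6.9858 11.6500 18.4110] v=[1.7451 -4.2426 0.5538]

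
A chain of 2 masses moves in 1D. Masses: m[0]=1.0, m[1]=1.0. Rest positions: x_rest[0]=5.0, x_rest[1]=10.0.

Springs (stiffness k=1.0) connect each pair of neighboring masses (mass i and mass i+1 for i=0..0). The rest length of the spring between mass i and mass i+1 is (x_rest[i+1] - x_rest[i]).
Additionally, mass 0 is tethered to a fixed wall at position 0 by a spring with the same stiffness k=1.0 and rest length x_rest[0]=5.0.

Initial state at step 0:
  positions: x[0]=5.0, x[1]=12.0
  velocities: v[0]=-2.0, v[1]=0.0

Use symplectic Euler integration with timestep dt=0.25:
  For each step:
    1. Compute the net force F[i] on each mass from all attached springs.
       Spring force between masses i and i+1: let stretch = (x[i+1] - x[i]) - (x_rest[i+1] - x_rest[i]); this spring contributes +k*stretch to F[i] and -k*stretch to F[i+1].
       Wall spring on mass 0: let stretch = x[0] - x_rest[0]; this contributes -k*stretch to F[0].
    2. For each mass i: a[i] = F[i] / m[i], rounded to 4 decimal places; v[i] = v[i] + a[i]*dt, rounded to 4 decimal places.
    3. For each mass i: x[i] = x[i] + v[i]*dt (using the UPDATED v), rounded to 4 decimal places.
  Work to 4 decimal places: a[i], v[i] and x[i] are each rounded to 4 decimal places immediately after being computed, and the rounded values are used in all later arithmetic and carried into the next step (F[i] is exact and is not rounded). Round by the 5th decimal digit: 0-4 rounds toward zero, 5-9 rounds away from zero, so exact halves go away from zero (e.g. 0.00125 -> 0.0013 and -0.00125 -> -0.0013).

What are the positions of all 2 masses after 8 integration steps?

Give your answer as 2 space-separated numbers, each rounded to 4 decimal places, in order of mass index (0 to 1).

Answer: 5.3531 8.3948

Derivation:
Step 0: x=[5.0000 12.0000] v=[-2.0000 0.0000]
Step 1: x=[4.6250 11.8750] v=[-1.5000 -0.5000]
Step 2: x=[4.4141 11.6094] v=[-0.8438 -1.0625]
Step 3: x=[4.3770 11.2066] v=[-0.1485 -1.6113]
Step 4: x=[4.4932 10.6894] v=[0.4647 -2.0687]
Step 5: x=[4.7158 10.0975] v=[0.8905 -2.3678]
Step 6: x=[4.9801 9.4817] v=[1.0570 -2.4632]
Step 7: x=[5.2145 8.8971] v=[0.9374 -2.3386]
Step 8: x=[5.3531 8.3948] v=[0.5544 -2.0093]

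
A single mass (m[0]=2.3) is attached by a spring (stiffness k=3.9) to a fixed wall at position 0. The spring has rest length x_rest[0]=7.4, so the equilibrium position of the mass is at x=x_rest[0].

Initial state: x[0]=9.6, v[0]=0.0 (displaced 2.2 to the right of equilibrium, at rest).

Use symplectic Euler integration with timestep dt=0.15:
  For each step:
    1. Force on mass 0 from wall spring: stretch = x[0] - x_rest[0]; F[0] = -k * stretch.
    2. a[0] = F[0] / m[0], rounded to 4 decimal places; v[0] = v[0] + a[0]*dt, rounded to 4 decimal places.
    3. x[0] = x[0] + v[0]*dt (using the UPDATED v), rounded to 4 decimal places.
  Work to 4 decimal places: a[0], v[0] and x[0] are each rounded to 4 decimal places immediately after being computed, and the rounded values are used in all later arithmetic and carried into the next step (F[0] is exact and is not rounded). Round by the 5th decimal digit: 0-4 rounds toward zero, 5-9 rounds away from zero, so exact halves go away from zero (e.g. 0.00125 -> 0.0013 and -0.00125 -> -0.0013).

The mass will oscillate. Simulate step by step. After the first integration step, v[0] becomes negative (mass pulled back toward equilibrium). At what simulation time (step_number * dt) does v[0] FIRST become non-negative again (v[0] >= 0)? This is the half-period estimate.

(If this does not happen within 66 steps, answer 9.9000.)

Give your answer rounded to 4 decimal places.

Step 0: x=[9.6000] v=[0.0000]
Step 1: x=[9.5161] v=[-0.5596]
Step 2: x=[9.3514] v=[-1.0978]
Step 3: x=[9.1123] v=[-1.5941]
Step 4: x=[8.8079] v=[-2.0296]
Step 5: x=[8.4497] v=[-2.3877]
Step 6: x=[8.0515] v=[-2.6547]
Step 7: x=[7.6284] v=[-2.8204]
Step 8: x=[7.1966] v=[-2.8785]
Step 9: x=[6.7726] v=[-2.8268]
Step 10: x=[6.3725] v=[-2.6672]
Step 11: x=[6.0116] v=[-2.4059]
Step 12: x=[5.7037] v=[-2.0528]
Step 13: x=[5.4605] v=[-1.6214]
Step 14: x=[5.2913] v=[-1.1281]
Step 15: x=[5.2025] v=[-0.5918]
Step 16: x=[5.1976] v=[-0.0329]
Step 17: x=[5.2767] v=[0.5273]
First v>=0 after going negative at step 17, time=2.5500

Answer: 2.5500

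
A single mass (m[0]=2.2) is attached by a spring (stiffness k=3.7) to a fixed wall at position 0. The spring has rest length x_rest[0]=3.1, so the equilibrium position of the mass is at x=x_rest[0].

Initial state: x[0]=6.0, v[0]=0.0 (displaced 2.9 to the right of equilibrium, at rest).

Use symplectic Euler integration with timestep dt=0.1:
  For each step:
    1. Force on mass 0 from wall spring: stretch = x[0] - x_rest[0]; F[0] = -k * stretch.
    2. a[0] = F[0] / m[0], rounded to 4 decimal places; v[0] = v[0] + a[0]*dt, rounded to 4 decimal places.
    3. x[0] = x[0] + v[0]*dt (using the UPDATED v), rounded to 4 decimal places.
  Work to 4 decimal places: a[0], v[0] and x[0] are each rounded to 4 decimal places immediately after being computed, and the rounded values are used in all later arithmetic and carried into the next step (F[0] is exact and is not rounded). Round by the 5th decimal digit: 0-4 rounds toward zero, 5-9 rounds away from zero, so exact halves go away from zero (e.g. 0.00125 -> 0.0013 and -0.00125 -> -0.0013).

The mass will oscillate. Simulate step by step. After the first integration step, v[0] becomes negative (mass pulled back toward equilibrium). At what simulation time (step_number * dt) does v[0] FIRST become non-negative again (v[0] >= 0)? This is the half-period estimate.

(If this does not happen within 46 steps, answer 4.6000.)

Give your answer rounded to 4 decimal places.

Step 0: x=[6.0000] v=[0.0000]
Step 1: x=[5.9512] v=[-0.4877]
Step 2: x=[5.8545] v=[-0.9672]
Step 3: x=[5.7115] v=[-1.4305]
Step 4: x=[5.5245] v=[-1.8697]
Step 5: x=[5.2968] v=[-2.2775]
Step 6: x=[5.0321] v=[-2.6470]
Step 7: x=[4.7349] v=[-2.9719]
Step 8: x=[4.4102] v=[-3.2469]
Step 9: x=[4.0635] v=[-3.4673]
Step 10: x=[3.7006] v=[-3.6293]
Step 11: x=[3.3276] v=[-3.7303]
Step 12: x=[2.9507] v=[-3.7686]
Step 13: x=[2.5764] v=[-3.7435]
Step 14: x=[2.2109] v=[-3.6554]
Step 15: x=[1.8603] v=[-3.5059]
Step 16: x=[1.5306] v=[-3.2974]
Step 17: x=[1.2273] v=[-3.0335]
Step 18: x=[0.9554] v=[-2.7186]
Step 19: x=[0.7196] v=[-2.3579]
Step 20: x=[0.5238] v=[-1.9576]
Step 21: x=[0.3714] v=[-1.5243]
Step 22: x=[0.2649] v=[-1.0654]
Step 23: x=[0.2060] v=[-0.5886]
Step 24: x=[0.1958] v=[-0.1019]
Step 25: x=[0.2345] v=[0.3865]
First v>=0 after going negative at step 25, time=2.5000

Answer: 2.5000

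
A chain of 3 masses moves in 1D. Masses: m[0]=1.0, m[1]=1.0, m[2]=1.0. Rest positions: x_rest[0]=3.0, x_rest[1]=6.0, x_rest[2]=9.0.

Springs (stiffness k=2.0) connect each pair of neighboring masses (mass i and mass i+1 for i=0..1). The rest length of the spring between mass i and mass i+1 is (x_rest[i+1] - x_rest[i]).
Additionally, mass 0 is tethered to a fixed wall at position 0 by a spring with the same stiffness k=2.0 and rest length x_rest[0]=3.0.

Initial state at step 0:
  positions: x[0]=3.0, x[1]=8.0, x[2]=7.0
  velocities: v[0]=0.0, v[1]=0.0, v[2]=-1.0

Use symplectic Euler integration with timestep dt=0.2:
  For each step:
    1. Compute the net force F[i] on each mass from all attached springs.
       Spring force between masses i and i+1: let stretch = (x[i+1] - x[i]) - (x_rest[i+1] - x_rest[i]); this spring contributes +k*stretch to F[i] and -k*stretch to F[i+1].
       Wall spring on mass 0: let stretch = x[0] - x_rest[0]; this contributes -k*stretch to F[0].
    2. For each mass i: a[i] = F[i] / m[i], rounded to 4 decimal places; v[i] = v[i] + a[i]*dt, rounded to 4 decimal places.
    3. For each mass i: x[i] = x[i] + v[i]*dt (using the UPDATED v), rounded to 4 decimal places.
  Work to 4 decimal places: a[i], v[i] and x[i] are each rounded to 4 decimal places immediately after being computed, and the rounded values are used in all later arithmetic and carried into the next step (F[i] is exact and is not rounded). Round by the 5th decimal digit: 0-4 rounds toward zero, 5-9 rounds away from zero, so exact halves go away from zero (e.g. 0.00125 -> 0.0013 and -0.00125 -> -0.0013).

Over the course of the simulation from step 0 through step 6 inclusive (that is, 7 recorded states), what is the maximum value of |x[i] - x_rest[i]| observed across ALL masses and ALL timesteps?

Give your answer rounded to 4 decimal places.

Answer: 2.4924

Derivation:
Step 0: x=[3.0000 8.0000 7.0000] v=[0.0000 0.0000 -1.0000]
Step 1: x=[3.1600 7.5200 7.1200] v=[0.8000 -2.4000 0.6000]
Step 2: x=[3.4160 6.6592 7.5120] v=[1.2800 -4.3040 1.9600]
Step 3: x=[3.6582 5.6072 8.0758] v=[1.2109 -5.2602 2.8189]
Step 4: x=[3.7636 4.5967 8.6821] v=[0.5272 -5.0524 3.0315]
Step 5: x=[3.6346 3.8464 9.2016] v=[-0.6450 -3.7515 2.5973]
Step 6: x=[3.2318 3.5076 9.5326] v=[-2.0141 -1.6941 1.6552]
Max displacement = 2.4924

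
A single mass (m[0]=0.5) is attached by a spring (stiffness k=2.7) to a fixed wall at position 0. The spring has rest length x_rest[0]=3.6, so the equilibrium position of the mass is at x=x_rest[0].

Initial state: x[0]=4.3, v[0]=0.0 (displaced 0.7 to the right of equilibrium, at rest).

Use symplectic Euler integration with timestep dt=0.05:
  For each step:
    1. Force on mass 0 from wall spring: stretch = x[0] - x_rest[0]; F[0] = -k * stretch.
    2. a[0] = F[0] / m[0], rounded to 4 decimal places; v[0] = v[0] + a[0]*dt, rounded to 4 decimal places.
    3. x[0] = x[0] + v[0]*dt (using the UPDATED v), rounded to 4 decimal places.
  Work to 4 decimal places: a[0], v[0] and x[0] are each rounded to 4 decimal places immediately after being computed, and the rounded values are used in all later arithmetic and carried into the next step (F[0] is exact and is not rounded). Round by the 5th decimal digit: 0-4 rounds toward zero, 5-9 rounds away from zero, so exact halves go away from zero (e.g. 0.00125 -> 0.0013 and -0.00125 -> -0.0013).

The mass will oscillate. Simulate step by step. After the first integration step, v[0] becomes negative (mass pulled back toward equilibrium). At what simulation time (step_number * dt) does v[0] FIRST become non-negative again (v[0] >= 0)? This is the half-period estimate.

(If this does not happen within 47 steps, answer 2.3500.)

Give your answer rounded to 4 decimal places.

Answer: 1.4000

Derivation:
Step 0: x=[4.3000] v=[0.0000]
Step 1: x=[4.2906] v=[-0.1890]
Step 2: x=[4.2718] v=[-0.3755]
Step 3: x=[4.2440] v=[-0.5569]
Step 4: x=[4.2075] v=[-0.7308]
Step 5: x=[4.1628] v=[-0.8948]
Step 6: x=[4.1105] v=[-1.0468]
Step 7: x=[4.0513] v=[-1.1846]
Step 8: x=[3.9860] v=[-1.3065]
Step 9: x=[3.9155] v=[-1.4107]
Step 10: x=[3.8407] v=[-1.4959]
Step 11: x=[3.7627] v=[-1.5609]
Step 12: x=[3.6825] v=[-1.6048]
Step 13: x=[3.6011] v=[-1.6271]
Step 14: x=[3.5197] v=[-1.6274]
Step 15: x=[3.4394] v=[-1.6057]
Step 16: x=[3.3613] v=[-1.5623]
Step 17: x=[3.2864] v=[-1.4979]
Step 18: x=[3.2157] v=[-1.4132]
Step 19: x=[3.1502] v=[-1.3094]
Step 20: x=[3.0908] v=[-1.1880]
Step 21: x=[3.0383] v=[-1.0505]
Step 22: x=[2.9934] v=[-0.8988]
Step 23: x=[2.9567] v=[-0.7350]
Step 24: x=[2.9286] v=[-0.5613]
Step 25: x=[2.9096] v=[-0.3800]
Step 26: x=[2.8999] v=[-0.1936]
Step 27: x=[2.8997] v=[-0.0046]
Step 28: x=[2.9089] v=[0.1845]
First v>=0 after going negative at step 28, time=1.4000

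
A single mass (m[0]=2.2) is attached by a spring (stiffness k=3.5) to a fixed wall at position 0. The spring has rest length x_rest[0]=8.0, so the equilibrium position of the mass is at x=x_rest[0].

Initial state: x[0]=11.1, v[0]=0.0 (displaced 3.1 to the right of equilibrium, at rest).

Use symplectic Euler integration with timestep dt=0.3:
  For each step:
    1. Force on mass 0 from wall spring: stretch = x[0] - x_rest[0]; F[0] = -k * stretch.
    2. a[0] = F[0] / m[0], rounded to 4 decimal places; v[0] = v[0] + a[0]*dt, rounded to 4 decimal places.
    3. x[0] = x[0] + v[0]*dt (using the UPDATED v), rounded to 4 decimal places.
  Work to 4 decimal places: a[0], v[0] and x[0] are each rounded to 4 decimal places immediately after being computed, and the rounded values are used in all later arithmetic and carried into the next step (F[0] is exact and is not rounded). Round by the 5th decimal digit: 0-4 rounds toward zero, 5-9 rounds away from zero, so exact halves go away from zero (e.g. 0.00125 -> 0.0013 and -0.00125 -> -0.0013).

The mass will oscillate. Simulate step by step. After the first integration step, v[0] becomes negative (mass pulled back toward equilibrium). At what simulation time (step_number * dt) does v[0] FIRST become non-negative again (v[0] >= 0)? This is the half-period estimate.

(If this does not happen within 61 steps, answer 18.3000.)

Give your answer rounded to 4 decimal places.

Answer: 2.7000

Derivation:
Step 0: x=[11.1000] v=[0.0000]
Step 1: x=[10.6562] v=[-1.4795]
Step 2: x=[9.8320] v=[-2.7472]
Step 3: x=[8.7455] v=[-3.6216]
Step 4: x=[7.5523] v=[-3.9774]
Step 5: x=[6.4232] v=[-3.7637]
Step 6: x=[5.5198] v=[-3.0112]
Step 7: x=[4.9716] v=[-1.8275]
Step 8: x=[4.8570] v=[-0.3821]
Step 9: x=[5.1924] v=[1.1180]
First v>=0 after going negative at step 9, time=2.7000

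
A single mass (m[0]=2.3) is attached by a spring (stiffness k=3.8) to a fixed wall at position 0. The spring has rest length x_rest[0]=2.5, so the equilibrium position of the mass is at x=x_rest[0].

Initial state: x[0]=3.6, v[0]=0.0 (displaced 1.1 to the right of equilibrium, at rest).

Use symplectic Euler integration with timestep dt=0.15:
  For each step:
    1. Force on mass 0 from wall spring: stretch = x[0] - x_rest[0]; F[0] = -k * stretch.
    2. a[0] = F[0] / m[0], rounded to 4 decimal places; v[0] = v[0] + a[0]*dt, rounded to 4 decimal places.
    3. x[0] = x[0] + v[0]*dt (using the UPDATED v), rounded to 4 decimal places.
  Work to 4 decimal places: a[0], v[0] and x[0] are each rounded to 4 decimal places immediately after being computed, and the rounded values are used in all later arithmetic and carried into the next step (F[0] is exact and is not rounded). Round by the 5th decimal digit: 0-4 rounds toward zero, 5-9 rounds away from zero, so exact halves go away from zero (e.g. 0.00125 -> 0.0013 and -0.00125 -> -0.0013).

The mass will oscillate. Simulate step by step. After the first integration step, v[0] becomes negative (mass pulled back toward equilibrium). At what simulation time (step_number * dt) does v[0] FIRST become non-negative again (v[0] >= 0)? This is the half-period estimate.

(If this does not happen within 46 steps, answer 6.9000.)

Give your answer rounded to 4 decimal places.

Answer: 2.5500

Derivation:
Step 0: x=[3.6000] v=[0.0000]
Step 1: x=[3.5591] v=[-0.2726]
Step 2: x=[3.4788] v=[-0.5351]
Step 3: x=[3.3621] v=[-0.7777]
Step 4: x=[3.2134] v=[-0.9913]
Step 5: x=[3.0382] v=[-1.1681]
Step 6: x=[2.8430] v=[-1.3015]
Step 7: x=[2.6350] v=[-1.3865]
Step 8: x=[2.4220] v=[-1.4200]
Step 9: x=[2.2119] v=[-1.4007]
Step 10: x=[2.0125] v=[-1.3293]
Step 11: x=[1.8312] v=[-1.2085]
Step 12: x=[1.6748] v=[-1.0428]
Step 13: x=[1.5491] v=[-0.8383]
Step 14: x=[1.4587] v=[-0.6026]
Step 15: x=[1.4070] v=[-0.3445]
Step 16: x=[1.3960] v=[-0.0736]
Step 17: x=[1.4260] v=[0.2000]
First v>=0 after going negative at step 17, time=2.5500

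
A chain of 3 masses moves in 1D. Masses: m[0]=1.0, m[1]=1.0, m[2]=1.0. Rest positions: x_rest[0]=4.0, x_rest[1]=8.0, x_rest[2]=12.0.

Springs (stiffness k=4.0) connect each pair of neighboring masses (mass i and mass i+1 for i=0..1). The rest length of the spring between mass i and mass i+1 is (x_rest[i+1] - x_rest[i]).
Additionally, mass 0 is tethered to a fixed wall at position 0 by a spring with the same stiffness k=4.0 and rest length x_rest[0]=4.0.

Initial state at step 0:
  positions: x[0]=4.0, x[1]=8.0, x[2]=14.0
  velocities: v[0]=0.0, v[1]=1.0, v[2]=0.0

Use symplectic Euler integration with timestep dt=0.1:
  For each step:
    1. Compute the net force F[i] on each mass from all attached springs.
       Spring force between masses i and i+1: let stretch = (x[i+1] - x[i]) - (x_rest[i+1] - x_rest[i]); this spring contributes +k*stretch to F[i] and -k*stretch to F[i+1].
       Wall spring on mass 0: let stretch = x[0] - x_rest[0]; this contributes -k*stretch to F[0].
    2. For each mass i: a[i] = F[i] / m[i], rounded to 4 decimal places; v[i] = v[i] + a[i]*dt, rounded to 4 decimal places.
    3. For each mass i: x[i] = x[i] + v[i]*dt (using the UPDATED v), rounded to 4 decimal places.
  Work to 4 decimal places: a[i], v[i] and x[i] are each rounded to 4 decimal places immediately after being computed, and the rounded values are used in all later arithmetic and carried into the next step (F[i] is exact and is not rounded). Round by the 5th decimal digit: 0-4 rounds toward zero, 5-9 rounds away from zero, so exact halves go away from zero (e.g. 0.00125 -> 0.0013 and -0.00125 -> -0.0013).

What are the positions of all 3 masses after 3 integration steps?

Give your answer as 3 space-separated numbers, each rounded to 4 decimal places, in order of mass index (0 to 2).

Answer: 4.0307 8.7021 13.5669

Derivation:
Step 0: x=[4.0000 8.0000 14.0000] v=[0.0000 1.0000 0.0000]
Step 1: x=[4.0000 8.1800 13.9200] v=[0.0000 1.8000 -0.8000]
Step 2: x=[4.0072 8.4224 13.7704] v=[0.0720 2.4240 -1.4960]
Step 3: x=[4.0307 8.7021 13.5669] v=[0.2352 2.7971 -2.0352]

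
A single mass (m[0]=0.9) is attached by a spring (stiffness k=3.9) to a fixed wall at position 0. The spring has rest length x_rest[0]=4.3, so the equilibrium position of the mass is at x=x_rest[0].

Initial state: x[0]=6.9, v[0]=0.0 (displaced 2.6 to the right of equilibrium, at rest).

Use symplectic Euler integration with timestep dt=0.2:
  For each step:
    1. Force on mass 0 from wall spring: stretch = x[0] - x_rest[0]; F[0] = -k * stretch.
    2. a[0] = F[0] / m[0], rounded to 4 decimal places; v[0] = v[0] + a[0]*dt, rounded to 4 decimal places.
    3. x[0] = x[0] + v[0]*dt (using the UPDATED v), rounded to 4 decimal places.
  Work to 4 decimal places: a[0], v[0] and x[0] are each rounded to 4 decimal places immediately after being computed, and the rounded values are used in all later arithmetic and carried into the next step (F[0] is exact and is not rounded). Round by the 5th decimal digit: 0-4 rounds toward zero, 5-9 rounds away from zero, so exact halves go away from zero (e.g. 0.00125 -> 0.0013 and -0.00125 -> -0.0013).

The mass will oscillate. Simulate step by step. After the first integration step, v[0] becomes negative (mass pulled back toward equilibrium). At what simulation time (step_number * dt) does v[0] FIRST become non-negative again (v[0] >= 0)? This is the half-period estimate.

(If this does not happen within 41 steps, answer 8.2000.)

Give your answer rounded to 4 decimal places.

Answer: 1.6000

Derivation:
Step 0: x=[6.9000] v=[0.0000]
Step 1: x=[6.4493] v=[-2.2533]
Step 2: x=[5.6261] v=[-4.1160]
Step 3: x=[4.5730] v=[-5.2653]
Step 4: x=[3.4726] v=[-5.5019]
Step 5: x=[2.5156] v=[-4.7848]
Step 6: x=[1.8679] v=[-3.2383]
Step 7: x=[1.6418] v=[-1.1305]
Step 8: x=[1.8765] v=[1.1733]
First v>=0 after going negative at step 8, time=1.6000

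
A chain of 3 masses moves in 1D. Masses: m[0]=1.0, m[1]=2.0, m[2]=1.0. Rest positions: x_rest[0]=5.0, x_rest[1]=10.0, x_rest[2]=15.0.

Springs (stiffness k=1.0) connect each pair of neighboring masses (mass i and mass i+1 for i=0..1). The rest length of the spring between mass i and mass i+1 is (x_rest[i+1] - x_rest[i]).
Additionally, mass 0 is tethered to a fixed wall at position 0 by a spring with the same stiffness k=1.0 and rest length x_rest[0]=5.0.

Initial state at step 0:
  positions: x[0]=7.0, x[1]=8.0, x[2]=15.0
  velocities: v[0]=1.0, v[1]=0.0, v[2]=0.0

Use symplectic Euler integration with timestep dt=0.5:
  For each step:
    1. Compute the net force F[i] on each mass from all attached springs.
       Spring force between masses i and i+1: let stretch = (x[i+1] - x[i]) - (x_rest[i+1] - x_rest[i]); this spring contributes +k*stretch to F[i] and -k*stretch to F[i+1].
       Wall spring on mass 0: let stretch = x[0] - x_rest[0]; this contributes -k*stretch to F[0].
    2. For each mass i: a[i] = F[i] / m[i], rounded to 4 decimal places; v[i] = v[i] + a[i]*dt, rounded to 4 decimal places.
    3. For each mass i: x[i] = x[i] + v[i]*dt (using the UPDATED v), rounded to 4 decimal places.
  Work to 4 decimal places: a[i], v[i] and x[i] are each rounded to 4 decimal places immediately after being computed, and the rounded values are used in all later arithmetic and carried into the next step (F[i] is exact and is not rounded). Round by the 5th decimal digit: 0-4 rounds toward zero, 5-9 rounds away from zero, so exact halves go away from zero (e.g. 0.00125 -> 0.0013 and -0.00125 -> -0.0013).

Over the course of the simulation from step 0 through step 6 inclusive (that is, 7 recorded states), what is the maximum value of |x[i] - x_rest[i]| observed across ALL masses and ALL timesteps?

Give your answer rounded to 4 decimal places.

Answer: 2.3672

Derivation:
Step 0: x=[7.0000 8.0000 15.0000] v=[1.0000 0.0000 0.0000]
Step 1: x=[6.0000 8.7500 14.5000] v=[-2.0000 1.5000 -1.0000]
Step 2: x=[4.1875 9.8750 13.8125] v=[-3.6250 2.2500 -1.3750]
Step 3: x=[2.7500 10.7813 13.3906] v=[-2.8750 1.8125 -0.8438]
Step 4: x=[2.6328 11.0098 13.5664] v=[-0.2344 0.4570 0.3516]
Step 5: x=[3.9517 10.5108 14.3531] v=[2.6377 -0.9981 1.5733]
Step 6: x=[5.9224 9.6722 15.4292] v=[3.9414 -1.6773 2.1522]
Max displacement = 2.3672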